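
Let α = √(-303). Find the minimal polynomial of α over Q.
m_α(x) = x^2 + 303

α satisfies α^2 + 303 = 0, so x^2 + 303 annihilates α. Since d = -303 is squarefree and ≠ 1, it is not a perfect square in Q, so x^2 + 303 has no rational root and is therefore irreducible over Q (a degree-2 polynomial over a field is irreducible iff it has no root). Hence m_α(x) = x^2 + 303.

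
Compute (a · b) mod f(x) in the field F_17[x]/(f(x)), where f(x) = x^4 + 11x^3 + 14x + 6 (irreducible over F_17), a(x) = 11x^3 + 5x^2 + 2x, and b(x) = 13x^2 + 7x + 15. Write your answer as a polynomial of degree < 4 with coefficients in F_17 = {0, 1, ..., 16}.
a · b ≡ 4x^3 + 8x^2 + 13x + 1 (mod f(x))

Multiply in F_17[x]: a(x)·b(x) = (11x^3 + 5x^2 + 2x)·(13x^2 + 7x + 15) = 7x^5 + 6x^4 + 5x^3 + 4x^2 + 13x. This has degree ≥ 4, so divide by f(x) over F_17: 7x^5 + 6x^4 + 5x^3 + 4x^2 + 13x = (7x + 14)·(x^4 + 11x^3 + 14x + 6) + (4x^3 + 8x^2 + 13x + 1). Hence a·b ≡ 4x^3 + 8x^2 + 13x + 1 (mod f). (F_17[x]/(f) is a field with 17^4 = 83521 elements since f is irreducible of degree 4.)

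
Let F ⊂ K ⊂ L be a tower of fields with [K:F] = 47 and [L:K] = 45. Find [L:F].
[L:F] = 2115

The tower law says that for any tower of field extensions F ⊂ K ⊂ L with finite degrees, [L:F] = [L:K] · [K:F]. Here this gives [L:F] = 45 · 47 = 2115.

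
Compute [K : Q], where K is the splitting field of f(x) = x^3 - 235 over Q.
[K : Q] = 6

The roots of x^3 - 235 are ∛235, ω∛235, ω^2∛235 where ω = e^(2πi/3) is a primitive cube root of unity, so K = Q(∛235, ω). Now [Q(∛235):Q] = 3 (since 235 is not a perfect cube, x^3 - 235 is irreducible) and [Q(ω):Q] = 2. Both 2 and 3 divide [K:Q], and [K:Q] ≤ 3·2 = 6, so [K:Q] = 6. (Equivalently: Q(∛235) ⊂ R but ω ∉ R, so [K : Q(∛235)] = 2.)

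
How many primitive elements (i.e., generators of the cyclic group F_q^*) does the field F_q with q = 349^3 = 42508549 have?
There are φ(42508548) = 12954816 primitive elements

F_q^* is cyclic of order q - 1 = 42508548. A cyclic group of order m has exactly φ(m) generators. Here m = 42508548 = 2^2 · 3^2 · 19 · 29 · 2143, so the number of primitive elements is φ(42508548) = 12954816.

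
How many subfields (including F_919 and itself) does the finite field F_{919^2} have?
F_{919^2} has 2 subfields

The subfields of F_{p^n} are exactly the fields F_{p^d} for d | n (each is the fixed field of the unique index-d subgroup of Gal(F_{p^n}/F_p) ≅ Z/nZ). The divisors of n = 2 are {1, 2}, giving 2 subfields: F_{919^1}, F_{919^2}.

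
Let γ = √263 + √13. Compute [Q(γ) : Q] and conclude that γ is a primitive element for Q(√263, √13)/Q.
[Q(γ) : Q] = 4 (equivalently, Q(γ) = Q(√263, √13))

Obviously Q(γ) ⊆ Q(√263, √13), and [Q(√263, √13):Q] = 4 (since 263, 13 are distinct squarefree integers > 1 with 3419 not a perfect square). To show equality we compute the minimal polynomial of γ. From γ = √263 + √13: γ^2 = 263 + 2√(3419) + 13 = 276 + 2√(3419), so γ^2 - 276 = 2√(3419); squaring, (γ^2 - 276)^2 = 4·3419, i.e. γ^4 - 552γ^2 + 76176 - 13676 = 0, i.e. γ^4 - 552γ^2 + 62500 = 0. So γ is a root of x^4 - 552x^2 + 62500. This polynomial is irreducible over Q: it has no rational root (each ±√263 ± √13 is irrational), and any factorization into two quadratics over Q would force √(3419) ∈ Q (pairing opposite roots) or √263, √13 ∈ Q (other pairings), all impossible. Hence [Q(γ):Q] = 4 = [Q(√263, √13):Q], so Q(γ) = Q(√263, √13).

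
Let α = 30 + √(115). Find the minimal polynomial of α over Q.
m_α(x) = x^2 - 60x + 785

From α - 30 = √(115), squaring gives (α - 30)^2 = 115, i.e. α^2 - 60α + 900 = 115, so α^2 - 60α + 785 = 0. The discriminant of x^2 - 60x + 785 is (-60)^2 - 4·(785) = 3600 - 3140 = 460, and 4·(115) is not a perfect square in Q since 115 is squarefree and ≠ 1. Hence x^2 - 60x + 785 is irreducible over Q and is the minimal polynomial of α.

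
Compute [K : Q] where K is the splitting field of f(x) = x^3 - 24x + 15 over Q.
[K : Q] = 6

By the rational root test, any rational root of the monic integer polynomial f(x) = x^3 - 24x + 15 must be an integer dividing the constant term 15, i.e. one of ±{1, 3, 5, 15}. Evaluating: f(1) = -8, f(-1) = 38, f(3) = -30, f(-3) = 60, f(5) = 20, f(-5) = 10, f(15) = 3030, f(-15) = -3000; none is 0, so f has no rational root and is therefore irreducible over Q (a cubic with no linear factor over a field is irreducible). For an irreducible cubic, the Galois group is A_3 or S_3 according as the discriminant disc(f) = -4a^3 - 27b^2 = -4·(-24)^3 - 27·(15)^2 = 49221 is or is not a square in Q. Here disc(f) = 49221 is not a perfect square in Q, so the Galois group of f over Q is not contained in A_3 and must be all of S_3. The splitting field has degree |S_3| = 6 over Q, so [K : Q] = 6.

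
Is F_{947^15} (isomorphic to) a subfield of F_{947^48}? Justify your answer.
No: F_{947^15} is not a subfield of F_{947^48}

F_{p^m} embeds in F_{p^n} iff m | n. Here 15 ∤ 48 (since 48 = 3·15 + 3 with remainder 3 ≠ 0), so F_{947^15} is not a subfield of F_{947^48}. Equivalently: if it were, the tower law would give 15 = [F_{947^15}:F_947] dividing [F_{947^48}:F_947] = 48, contradiction.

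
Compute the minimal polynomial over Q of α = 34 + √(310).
m_α(x) = x^2 - 68x + 846

From α - 34 = √(310), squaring gives (α - 34)^2 = 310, i.e. α^2 - 68α + 1156 = 310, so α^2 - 68α + 846 = 0. The discriminant of x^2 - 68x + 846 is (-68)^2 - 4·(846) = 4624 - 3384 = 1240, and 4·(310) is not a perfect square in Q since 310 is squarefree and ≠ 1. Hence x^2 - 68x + 846 is irreducible over Q and is the minimal polynomial of α.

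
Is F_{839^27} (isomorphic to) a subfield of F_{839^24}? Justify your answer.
No: F_{839^27} is not a subfield of F_{839^24}

F_{p^m} embeds in F_{p^n} iff m | n. Here 27 ∤ 24 (since 24 = 0·27 + 24 with remainder 24 ≠ 0), so F_{839^27} is not a subfield of F_{839^24}. Equivalently: if it were, the tower law would give 27 = [F_{839^27}:F_839] dividing [F_{839^24}:F_839] = 24, contradiction.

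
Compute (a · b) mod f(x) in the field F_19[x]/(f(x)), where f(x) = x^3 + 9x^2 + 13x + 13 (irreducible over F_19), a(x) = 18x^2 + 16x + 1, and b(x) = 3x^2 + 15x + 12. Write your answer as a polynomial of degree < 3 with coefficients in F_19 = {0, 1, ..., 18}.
a · b ≡ 15x^2 + 17x + 11 (mod f(x))

Multiply in F_19[x]: a(x)·b(x) = (18x^2 + 16x + 1)·(3x^2 + 15x + 12) = 16x^4 + 14x^3 + 3x^2 + 17x + 12. This has degree ≥ 3, so divide by f(x) over F_19: 16x^4 + 14x^3 + 3x^2 + 17x + 12 = (16x + 3)·(x^3 + 9x^2 + 13x + 13) + (15x^2 + 17x + 11). Hence a·b ≡ 15x^2 + 17x + 11 (mod f). (F_19[x]/(f) is a field with 19^3 = 6859 elements since f is irreducible of degree 3.)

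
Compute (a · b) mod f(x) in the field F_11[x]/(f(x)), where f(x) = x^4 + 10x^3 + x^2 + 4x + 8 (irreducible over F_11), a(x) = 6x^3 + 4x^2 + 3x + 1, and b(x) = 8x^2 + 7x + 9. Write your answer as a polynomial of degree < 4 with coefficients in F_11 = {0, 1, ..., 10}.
a · b ≡ 4x^3 + 4x^2 + 9x + 1 (mod f(x))

Multiply in F_11[x]: a(x)·b(x) = (6x^3 + 4x^2 + 3x + 1)·(8x^2 + 7x + 9) = 4x^5 + 8x^4 + 7x^3 + 10x^2 + x + 9. This has degree ≥ 4, so divide by f(x) over F_11: 4x^5 + 8x^4 + 7x^3 + 10x^2 + x + 9 = (4x + 1)·(x^4 + 10x^3 + x^2 + 4x + 8) + (4x^3 + 4x^2 + 9x + 1). Hence a·b ≡ 4x^3 + 4x^2 + 9x + 1 (mod f). (F_11[x]/(f) is a field with 11^4 = 14641 elements since f is irreducible of degree 4.)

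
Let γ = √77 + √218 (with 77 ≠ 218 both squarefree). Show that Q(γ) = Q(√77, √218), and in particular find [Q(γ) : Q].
[Q(γ) : Q] = 4 (equivalently, Q(γ) = Q(√77, √218))

Obviously Q(γ) ⊆ Q(√77, √218), and [Q(√77, √218):Q] = 4 (since 77, 218 are distinct squarefree integers > 1 with 16786 not a perfect square). To show equality we compute the minimal polynomial of γ. From γ = √77 + √218: γ^2 = 77 + 2√(16786) + 218 = 295 + 2√(16786), so γ^2 - 295 = 2√(16786); squaring, (γ^2 - 295)^2 = 4·16786, i.e. γ^4 - 590γ^2 + 87025 - 67144 = 0, i.e. γ^4 - 590γ^2 + 19881 = 0. So γ is a root of x^4 - 590x^2 + 19881. This polynomial is irreducible over Q: it has no rational root (each ±√77 ± √218 is irrational), and any factorization into two quadratics over Q would force √(16786) ∈ Q (pairing opposite roots) or √77, √218 ∈ Q (other pairings), all impossible. Hence [Q(γ):Q] = 4 = [Q(√77, √218):Q], so Q(γ) = Q(√77, √218).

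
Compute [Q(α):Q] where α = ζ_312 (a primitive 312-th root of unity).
[Q(α):Q] = 96

The minimal polynomial of ζ_312 over Q is the 312-th cyclotomic polynomial Φ_312(x), which is irreducible over Q and has degree φ(312) = 96. Hence [Q(α):Q] = φ(312) = 96.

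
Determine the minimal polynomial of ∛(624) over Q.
m_α(x) = x^3 - 624

α satisfies α^3 = 624, so x^3 - 624 annihilates α. By the rational root test, a rational root p/q (in lowest terms) of x^3 - 624 would satisfy p^3 = 624 q^3, forcing q = 1 and p^3 = 624; but 624 is not a perfect cube, contradiction. A monic cubic over Q with no rational root is irreducible (any nontrivial factorization would include a linear factor). Hence x^3 - 624 is the minimal polynomial of α, and in particular [Q(α):Q] = 3.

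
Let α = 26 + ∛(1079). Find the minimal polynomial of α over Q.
m_α(x) = x^3 - 78x^2 + 2028x - 18655

Set β = α - 26 = ∛(1079), so β^3 = 1079. Then (α - 26)^3 - 1079 = 0, i.e. α is a root of g(x) = (x - 26)^3 - 1079 = x^3 - 78x^2 + 2028x - 18655. Since g(x) = h(x - 26) where h(x) = x^3 - 1079, and h is irreducible over Q (because 1079 is not a perfect cube, so h has no rational root, and a monic cubic with no rational root is irreducible), g is also irreducible (irreducibility is preserved under the substitution x → x - 26). Hence m_α(x) = x^3 - 78x^2 + 2028x - 18655.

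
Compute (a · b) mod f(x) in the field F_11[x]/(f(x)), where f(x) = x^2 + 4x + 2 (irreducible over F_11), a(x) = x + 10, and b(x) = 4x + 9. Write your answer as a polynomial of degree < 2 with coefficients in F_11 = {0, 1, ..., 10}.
a · b ≡ 5 (mod f(x))

Multiply in F_11[x]: a(x)·b(x) = (x + 10)·(4x + 9) = 4x^2 + 5x + 2. This has degree ≥ 2, so divide by f(x) over F_11: 4x^2 + 5x + 2 = (4)·(x^2 + 4x + 2) + (5). Hence a·b ≡ 5 (mod f). (F_11[x]/(f) is a field with 11^2 = 121 elements since f is irreducible of degree 2.)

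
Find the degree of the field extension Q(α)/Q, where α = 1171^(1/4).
[Q(α):Q] = 4

α is a root of x^4 - 1171. By Eisenstein's criterion at the prime p = 1171 (which divides the constant term 1171 but p^2 = 1371241 does not, since 1171 is squarefree), x^4 - 1171 is irreducible over Q. Hence [Q(α):Q] = 4.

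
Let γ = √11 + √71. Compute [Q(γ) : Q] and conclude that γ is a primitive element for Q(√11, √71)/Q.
[Q(γ) : Q] = 4 (equivalently, Q(γ) = Q(√11, √71))

Obviously Q(γ) ⊆ Q(√11, √71), and [Q(√11, √71):Q] = 4 (since 11, 71 are distinct squarefree integers > 1 with 781 not a perfect square). To show equality we compute the minimal polynomial of γ. From γ = √11 + √71: γ^2 = 11 + 2√(781) + 71 = 82 + 2√(781), so γ^2 - 82 = 2√(781); squaring, (γ^2 - 82)^2 = 4·781, i.e. γ^4 - 164γ^2 + 6724 - 3124 = 0, i.e. γ^4 - 164γ^2 + 3600 = 0. So γ is a root of x^4 - 164x^2 + 3600. This polynomial is irreducible over Q: it has no rational root (each ±√11 ± √71 is irrational), and any factorization into two quadratics over Q would force √(781) ∈ Q (pairing opposite roots) or √11, √71 ∈ Q (other pairings), all impossible. Hence [Q(γ):Q] = 4 = [Q(√11, √71):Q], so Q(γ) = Q(√11, √71).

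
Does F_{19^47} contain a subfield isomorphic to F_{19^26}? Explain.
No: F_{19^26} is not a subfield of F_{19^47}

F_{p^m} embeds in F_{p^n} iff m | n. Here 26 ∤ 47 (since 47 = 1·26 + 21 with remainder 21 ≠ 0), so F_{19^26} is not a subfield of F_{19^47}. Equivalently: if it were, the tower law would give 26 = [F_{19^26}:F_19] dividing [F_{19^47}:F_19] = 47, contradiction.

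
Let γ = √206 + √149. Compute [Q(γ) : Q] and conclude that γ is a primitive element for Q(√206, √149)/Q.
[Q(γ) : Q] = 4 (equivalently, Q(γ) = Q(√206, √149))

Obviously Q(γ) ⊆ Q(√206, √149), and [Q(√206, √149):Q] = 4 (since 206, 149 are distinct squarefree integers > 1 with 30694 not a perfect square). To show equality we compute the minimal polynomial of γ. From γ = √206 + √149: γ^2 = 206 + 2√(30694) + 149 = 355 + 2√(30694), so γ^2 - 355 = 2√(30694); squaring, (γ^2 - 355)^2 = 4·30694, i.e. γ^4 - 710γ^2 + 126025 - 122776 = 0, i.e. γ^4 - 710γ^2 + 3249 = 0. So γ is a root of x^4 - 710x^2 + 3249. This polynomial is irreducible over Q: it has no rational root (each ±√206 ± √149 is irrational), and any factorization into two quadratics over Q would force √(30694) ∈ Q (pairing opposite roots) or √206, √149 ∈ Q (other pairings), all impossible. Hence [Q(γ):Q] = 4 = [Q(√206, √149):Q], so Q(γ) = Q(√206, √149).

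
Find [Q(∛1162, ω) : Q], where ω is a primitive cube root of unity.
[Q(∛1162, ω) : Q] = 6

[Q(∛1162):Q] = 3 (min poly x^3 - 1162, irreducible since 1162 is not a perfect cube). [Q(ω):Q] = 2 (min poly x^2 + x + 1). Since Q(∛1162) ⊂ R and ω ∉ R, we have ω ∉ Q(∛1162), so x^2 + x + 1 remains irreducible over Q(∛1162) and [Q(∛1162, ω) : Q(∛1162)] = 2. By the tower law, [Q(∛1162, ω) : Q] = 3 · 2 = 6. (In fact Q(∛1162, ω) is the splitting field of x^3 - 1162 over Q.)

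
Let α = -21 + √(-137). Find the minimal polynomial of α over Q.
m_α(x) = x^2 + 42x + 578

From α + 21 = √(-137), squaring gives (α + 21)^2 = -137, i.e. α^2 + 42α + 441 = -137, so α^2 + 42α + 578 = 0. The discriminant of x^2 + 42x + 578 is (42)^2 - 4·(578) = 1764 - 2312 = -548, and 4·(-137) is not a perfect square in Q since -137 is squarefree and ≠ 1. Hence x^2 + 42x + 578 is irreducible over Q and is the minimal polynomial of α.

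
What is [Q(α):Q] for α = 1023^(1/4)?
[Q(α):Q] = 4

α is a root of x^4 - 1023. By Eisenstein's criterion at the prime p = 3 (which divides the constant term 1023 but p^2 = 9 does not, since 1023 is squarefree), x^4 - 1023 is irreducible over Q. Hence [Q(α):Q] = 4.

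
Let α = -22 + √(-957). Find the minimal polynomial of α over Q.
m_α(x) = x^2 + 44x + 1441

From α + 22 = √(-957), squaring gives (α + 22)^2 = -957, i.e. α^2 + 44α + 484 = -957, so α^2 + 44α + 1441 = 0. The discriminant of x^2 + 44x + 1441 is (44)^2 - 4·(1441) = 1936 - 5764 = -3828, and 4·(-957) is not a perfect square in Q since -957 is squarefree and ≠ 1. Hence x^2 + 44x + 1441 is irreducible over Q and is the minimal polynomial of α.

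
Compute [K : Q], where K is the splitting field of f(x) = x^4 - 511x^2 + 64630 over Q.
[K : Q] = 4

Solving the quadratic in x^2: x^2 = (511 ± √(511^2 - 4·64630))/2 = (511 ± √2601)/2 = (511 ± 51)/2, giving x^2 = 281 or x^2 = 230. So f(x) = (x^2 - 281)(x^2 - 230) and the roots of f are ±√281, ±√230. Hence the splitting field is K = Q(√281, √230). Since 281 and 230 are distinct squarefree integers > 1, their product 64630 is not a perfect square, so √230 ∉ Q(√281). By the tower law [K:Q] = [Q(√281,√230):Q(√281)] · [Q(√281):Q] = 2 · 2 = 4.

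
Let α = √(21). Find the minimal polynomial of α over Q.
m_α(x) = x^2 - 21

α satisfies α^2 - 21 = 0, so x^2 - 21 annihilates α. Since d = 21 is squarefree and ≠ 1, it is not a perfect square in Q, so x^2 - 21 has no rational root and is therefore irreducible over Q (a degree-2 polynomial over a field is irreducible iff it has no root). Hence m_α(x) = x^2 - 21.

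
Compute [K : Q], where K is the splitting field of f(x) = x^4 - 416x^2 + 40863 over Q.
[K : Q] = 4

Solving the quadratic in x^2: x^2 = (416 ± √(416^2 - 4·40863))/2 = (416 ± √9604)/2 = (416 ± 98)/2, giving x^2 = 159 or x^2 = 257. So f(x) = (x^2 - 159)(x^2 - 257) and the roots of f are ±√159, ±√257. Hence the splitting field is K = Q(√159, √257). Since 159 and 257 are distinct squarefree integers > 1, their product 40863 is not a perfect square, so √257 ∉ Q(√159). By the tower law [K:Q] = [Q(√159,√257):Q(√159)] · [Q(√159):Q] = 2 · 2 = 4.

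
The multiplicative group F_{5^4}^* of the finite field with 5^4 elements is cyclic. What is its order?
|F_{5^4}^*| = 624

F_{5^4} has 5^4 = 625 elements; its multiplicative group consists of all nonzero elements, so |F_{5^4}^*| = 625 - 1 = 624. (It is cyclic since any finite subgroup of the multiplicative group of a field is cyclic.)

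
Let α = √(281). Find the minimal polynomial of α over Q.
m_α(x) = x^2 - 281

α satisfies α^2 - 281 = 0, so x^2 - 281 annihilates α. Since d = 281 is squarefree and ≠ 1, it is not a perfect square in Q, so x^2 - 281 has no rational root and is therefore irreducible over Q (a degree-2 polynomial over a field is irreducible iff it has no root). Hence m_α(x) = x^2 - 281.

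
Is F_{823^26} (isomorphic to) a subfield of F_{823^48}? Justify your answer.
No: F_{823^26} is not a subfield of F_{823^48}

F_{p^m} embeds in F_{p^n} iff m | n. Here 26 ∤ 48 (since 48 = 1·26 + 22 with remainder 22 ≠ 0), so F_{823^26} is not a subfield of F_{823^48}. Equivalently: if it were, the tower law would give 26 = [F_{823^26}:F_823] dividing [F_{823^48}:F_823] = 48, contradiction.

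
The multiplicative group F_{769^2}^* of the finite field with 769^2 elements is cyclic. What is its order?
|F_{769^2}^*| = 591360

F_{769^2} has 769^2 = 591361 elements; its multiplicative group consists of all nonzero elements, so |F_{769^2}^*| = 591361 - 1 = 591360. (It is cyclic since any finite subgroup of the multiplicative group of a field is cyclic.)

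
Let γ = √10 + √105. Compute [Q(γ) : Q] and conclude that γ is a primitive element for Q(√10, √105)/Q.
[Q(γ) : Q] = 4 (equivalently, Q(γ) = Q(√10, √105))

Obviously Q(γ) ⊆ Q(√10, √105), and [Q(√10, √105):Q] = 4 (since 10, 105 are distinct squarefree integers > 1 with 1050 not a perfect square). To show equality we compute the minimal polynomial of γ. From γ = √10 + √105: γ^2 = 10 + 2√(1050) + 105 = 115 + 2√(1050), so γ^2 - 115 = 2√(1050); squaring, (γ^2 - 115)^2 = 4·1050, i.e. γ^4 - 230γ^2 + 13225 - 4200 = 0, i.e. γ^4 - 230γ^2 + 9025 = 0. So γ is a root of x^4 - 230x^2 + 9025. This polynomial is irreducible over Q: it has no rational root (each ±√10 ± √105 is irrational), and any factorization into two quadratics over Q would force √(1050) ∈ Q (pairing opposite roots) or √10, √105 ∈ Q (other pairings), all impossible. Hence [Q(γ):Q] = 4 = [Q(√10, √105):Q], so Q(γ) = Q(√10, √105).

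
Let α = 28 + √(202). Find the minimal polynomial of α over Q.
m_α(x) = x^2 - 56x + 582

From α - 28 = √(202), squaring gives (α - 28)^2 = 202, i.e. α^2 - 56α + 784 = 202, so α^2 - 56α + 582 = 0. The discriminant of x^2 - 56x + 582 is (-56)^2 - 4·(582) = 3136 - 2328 = 808, and 4·(202) is not a perfect square in Q since 202 is squarefree and ≠ 1. Hence x^2 - 56x + 582 is irreducible over Q and is the minimal polynomial of α.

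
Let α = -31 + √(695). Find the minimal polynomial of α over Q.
m_α(x) = x^2 + 62x + 266

From α + 31 = √(695), squaring gives (α + 31)^2 = 695, i.e. α^2 + 62α + 961 = 695, so α^2 + 62α + 266 = 0. The discriminant of x^2 + 62x + 266 is (62)^2 - 4·(266) = 3844 - 1064 = 2780, and 4·(695) is not a perfect square in Q since 695 is squarefree and ≠ 1. Hence x^2 + 62x + 266 is irreducible over Q and is the minimal polynomial of α.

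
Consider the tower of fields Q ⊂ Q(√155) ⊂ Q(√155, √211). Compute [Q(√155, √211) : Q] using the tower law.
[Q(√155, √211) : Q] = 4

[Q(√155):Q] = 2 (min poly x^2 - 155, irreducible since 155 is squarefree > 1). For the top step, suppose √211 ∈ Q(√155), say √211 = c + d√155 with c, d ∈ Q. Squaring: 211 = c^2 + 155d^2 + 2cd√155. Since √155 ∉ Q this forces 2cd = 0. If d = 0 then √211 = c ∈ Q, contradicting 211 squarefree > 1. If c = 0 then 211 = 155d^2, so 155·211 = (155d)^2 is a perfect square in Q — but 155·211 = 32705 is not a perfect square (since 155 and 211 are distinct squarefree integers). Contradiction. Hence √211 ∉ Q(√155), so x^2 - 211 stays irreducible over Q(√155) and [Q(√155, √211) : Q(√155)] = 2. By the tower law, [Q(√155, √211) : Q] = 2 · 2 = 4.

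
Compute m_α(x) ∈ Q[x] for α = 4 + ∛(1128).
m_α(x) = x^3 - 12x^2 + 48x - 1192

Set β = α - 4 = ∛(1128), so β^3 = 1128. Then (α - 4)^3 - 1128 = 0, i.e. α is a root of g(x) = (x - 4)^3 - 1128 = x^3 - 12x^2 + 48x - 1192. Since g(x) = h(x - 4) where h(x) = x^3 - 1128, and h is irreducible over Q (because 1128 is not a perfect cube, so h has no rational root, and a monic cubic with no rational root is irreducible), g is also irreducible (irreducibility is preserved under the substitution x → x - 4). Hence m_α(x) = x^3 - 12x^2 + 48x - 1192.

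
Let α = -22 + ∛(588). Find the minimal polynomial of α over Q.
m_α(x) = x^3 + 66x^2 + 1452x + 10060

Set β = α + 22 = ∛(588), so β^3 = 588. Then (α + 22)^3 - 588 = 0, i.e. α is a root of g(x) = (x + 22)^3 - 588 = x^3 + 66x^2 + 1452x + 10060. Since g(x) = h(x + 22) where h(x) = x^3 - 588, and h is irreducible over Q (because 588 is not a perfect cube, so h has no rational root, and a monic cubic with no rational root is irreducible), g is also irreducible (irreducibility is preserved under the substitution x → x + 22). Hence m_α(x) = x^3 + 66x^2 + 1452x + 10060.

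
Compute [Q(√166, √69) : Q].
[Q(√166, √69) : Q] = 4

[Q(√166):Q] = 2 (min poly x^2 - 166, irreducible since 166 is squarefree > 1). For the top step, suppose √69 ∈ Q(√166), say √69 = c + d√166 with c, d ∈ Q. Squaring: 69 = c^2 + 166d^2 + 2cd√166. Since √166 ∉ Q this forces 2cd = 0. If d = 0 then √69 = c ∈ Q, contradicting 69 squarefree > 1. If c = 0 then 69 = 166d^2, so 166·69 = (166d)^2 is a perfect square in Q — but 166·69 = 11454 is not a perfect square (since 166 and 69 are distinct squarefree integers). Contradiction. Hence √69 ∉ Q(√166), so x^2 - 69 stays irreducible over Q(√166) and [Q(√166, √69) : Q(√166)] = 2. By the tower law, [Q(√166, √69) : Q] = 2 · 2 = 4.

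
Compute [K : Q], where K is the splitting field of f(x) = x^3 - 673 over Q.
[K : Q] = 6

The roots of x^3 - 673 are ∛673, ω∛673, ω^2∛673 where ω = e^(2πi/3) is a primitive cube root of unity, so K = Q(∛673, ω). Now [Q(∛673):Q] = 3 (since 673 is not a perfect cube, x^3 - 673 is irreducible) and [Q(ω):Q] = 2. Both 2 and 3 divide [K:Q], and [K:Q] ≤ 3·2 = 6, so [K:Q] = 6. (Equivalently: Q(∛673) ⊂ R but ω ∉ R, so [K : Q(∛673)] = 2.)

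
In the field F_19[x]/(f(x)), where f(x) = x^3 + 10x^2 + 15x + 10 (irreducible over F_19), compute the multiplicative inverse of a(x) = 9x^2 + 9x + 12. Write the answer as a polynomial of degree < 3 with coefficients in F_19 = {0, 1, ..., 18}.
a(x)^(-1) ≡ 13x^2 + 8x + 17 (mod f(x))

Since f is irreducible over F_19, F_19[x]/(f) is a field and a(x) ≠ 0 has an inverse. Apply the extended Euclidean algorithm to f(x) and a(x) in F_19[x]: f(x) = (17x + 1)·a(x) + (11x + 17);  a(x) = (6x + 14)·(11x + 17) + (2). The last nonzero remainder is the constant 2 = gcd(f, a) in F_19. Back-substituting through the division chain expresses 2 = s(x)·a(x) + t(x)·f(x) with s(x) ≡ 7x^2 + 16x + 15 (mod f), so (7x^2 + 16x + 15)·a(x) ≡ 2 (mod f). Multiplying by 2^(-1) ≡ 10 in F_19 gives a(x)^(-1) ≡ 10·(7x^2 + 16x + 15) ≡ 13x^2 + 8x + 17 (mod f). Check: (9x^2 + 9x + 12)·(13x^2 + 8x + 17) = 3x^4 + 18x^3 + x^2 + 2x + 14 ≡ 1 (mod x^3 + 10x^2 + 15x + 10).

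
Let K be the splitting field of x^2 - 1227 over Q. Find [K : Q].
[K : Q] = 2

f(x) = x^2 - 1227 factors as (x - √1227)(x + √1227). The splitting field is K = Q(√1227). Since 1227 is squarefree and > 1, it is not a perfect square, so x^2 - 1227 is irreducible over Q and [Q(√1227) : Q] = 2. Hence [K : Q] = 2.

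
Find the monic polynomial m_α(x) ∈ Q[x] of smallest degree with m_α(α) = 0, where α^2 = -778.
m_α(x) = x^2 + 778

α satisfies α^2 + 778 = 0, so x^2 + 778 annihilates α. Since d = -778 is squarefree and ≠ 1, it is not a perfect square in Q, so x^2 + 778 has no rational root and is therefore irreducible over Q (a degree-2 polynomial over a field is irreducible iff it has no root). Hence m_α(x) = x^2 + 778.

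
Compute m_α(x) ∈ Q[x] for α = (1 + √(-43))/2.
m_α(x) = x^2 - x + 11

From 2α - 1 = √(-43), squaring gives (2α - 1)^2 = -43, i.e. 4α^2 - 4α + 1 = -43, so α^2 - α + (1 + 43)/4 = 0. Since -43 ≡ 1 (mod 4), (1 + 43)/4 = 11 ∈ Z. The polynomial x^2 - x + 11 has discriminant 1 - 4·(11) = -43, which is not a perfect square in Q (d = -43 is squarefree and ≠ 1), so x^2 - x + 11 is irreducible over Q. It is the minimal polynomial of α.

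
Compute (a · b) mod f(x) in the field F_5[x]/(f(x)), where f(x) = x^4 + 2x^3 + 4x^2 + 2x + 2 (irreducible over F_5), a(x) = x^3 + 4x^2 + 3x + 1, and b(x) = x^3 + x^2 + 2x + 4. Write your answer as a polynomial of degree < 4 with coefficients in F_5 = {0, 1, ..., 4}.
a · b ≡ 4x^3 + 4x^2 + 1 (mod f(x))

Multiply in F_5[x]: a(x)·b(x) = (x^3 + 4x^2 + 3x + 1)·(x^3 + x^2 + 2x + 4) = x^6 + 4x^4 + x^3 + 3x^2 + 4x + 4. This has degree ≥ 4, so divide by f(x) over F_5: x^6 + 4x^4 + x^3 + 3x^2 + 4x + 4 = (x^2 + 3x + 4)·(x^4 + 2x^3 + 4x^2 + 2x + 2) + (4x^3 + 4x^2 + 1). Hence a·b ≡ 4x^3 + 4x^2 + 1 (mod f). (F_5[x]/(f) is a field with 5^4 = 625 elements since f is irreducible of degree 4.)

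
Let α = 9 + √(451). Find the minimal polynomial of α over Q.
m_α(x) = x^2 - 18x - 370

From α - 9 = √(451), squaring gives (α - 9)^2 = 451, i.e. α^2 - 18α + 81 = 451, so α^2 - 18α - 370 = 0. The discriminant of x^2 - 18x - 370 is (-18)^2 - 4·(-370) = 324 + 1480 = 1804, and 4·(451) is not a perfect square in Q since 451 is squarefree and ≠ 1. Hence x^2 - 18x - 370 is irreducible over Q and is the minimal polynomial of α.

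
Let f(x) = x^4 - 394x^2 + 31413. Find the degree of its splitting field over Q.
[K : Q] = 4

Solving the quadratic in x^2: x^2 = (394 ± √(394^2 - 4·31413))/2 = (394 ± √29584)/2 = (394 ± 172)/2, giving x^2 = 111 or x^2 = 283. So f(x) = (x^2 - 111)(x^2 - 283) and the roots of f are ±√111, ±√283. Hence the splitting field is K = Q(√111, √283). Since 111 and 283 are distinct squarefree integers > 1, their product 31413 is not a perfect square, so √283 ∉ Q(√111). By the tower law [K:Q] = [Q(√111,√283):Q(√111)] · [Q(√111):Q] = 2 · 2 = 4.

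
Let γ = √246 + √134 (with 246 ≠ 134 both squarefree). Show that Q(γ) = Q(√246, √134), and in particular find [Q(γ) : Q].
[Q(γ) : Q] = 4 (equivalently, Q(γ) = Q(√246, √134))

Obviously Q(γ) ⊆ Q(√246, √134), and [Q(√246, √134):Q] = 4 (since 246, 134 are distinct squarefree integers > 1 with 32964 not a perfect square). To show equality we compute the minimal polynomial of γ. From γ = √246 + √134: γ^2 = 246 + 2√(32964) + 134 = 380 + 2√(32964), so γ^2 - 380 = 2√(32964); squaring, (γ^2 - 380)^2 = 4·32964, i.e. γ^4 - 760γ^2 + 144400 - 131856 = 0, i.e. γ^4 - 760γ^2 + 12544 = 0. So γ is a root of x^4 - 760x^2 + 12544. This polynomial is irreducible over Q: it has no rational root (each ±√246 ± √134 is irrational), and any factorization into two quadratics over Q would force √(32964) ∈ Q (pairing opposite roots) or √246, √134 ∈ Q (other pairings), all impossible. Hence [Q(γ):Q] = 4 = [Q(√246, √134):Q], so Q(γ) = Q(√246, √134).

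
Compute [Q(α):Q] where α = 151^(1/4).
[Q(α):Q] = 4

α is a root of x^4 - 151. By Eisenstein's criterion at the prime p = 151 (which divides the constant term 151 but p^2 = 22801 does not, since 151 is squarefree), x^4 - 151 is irreducible over Q. Hence [Q(α):Q] = 4.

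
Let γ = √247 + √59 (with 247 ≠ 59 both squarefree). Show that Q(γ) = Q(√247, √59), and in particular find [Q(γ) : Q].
[Q(γ) : Q] = 4 (equivalently, Q(γ) = Q(√247, √59))

Obviously Q(γ) ⊆ Q(√247, √59), and [Q(√247, √59):Q] = 4 (since 247, 59 are distinct squarefree integers > 1 with 14573 not a perfect square). To show equality we compute the minimal polynomial of γ. From γ = √247 + √59: γ^2 = 247 + 2√(14573) + 59 = 306 + 2√(14573), so γ^2 - 306 = 2√(14573); squaring, (γ^2 - 306)^2 = 4·14573, i.e. γ^4 - 612γ^2 + 93636 - 58292 = 0, i.e. γ^4 - 612γ^2 + 35344 = 0. So γ is a root of x^4 - 612x^2 + 35344. This polynomial is irreducible over Q: it has no rational root (each ±√247 ± √59 is irrational), and any factorization into two quadratics over Q would force √(14573) ∈ Q (pairing opposite roots) or √247, √59 ∈ Q (other pairings), all impossible. Hence [Q(γ):Q] = 4 = [Q(√247, √59):Q], so Q(γ) = Q(√247, √59).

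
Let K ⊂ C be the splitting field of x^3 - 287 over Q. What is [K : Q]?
[K : Q] = 6

The roots of x^3 - 287 are ∛287, ω∛287, ω^2∛287 where ω = e^(2πi/3) is a primitive cube root of unity, so K = Q(∛287, ω). Now [Q(∛287):Q] = 3 (since 287 is not a perfect cube, x^3 - 287 is irreducible) and [Q(ω):Q] = 2. Both 2 and 3 divide [K:Q], and [K:Q] ≤ 3·2 = 6, so [K:Q] = 6. (Equivalently: Q(∛287) ⊂ R but ω ∉ R, so [K : Q(∛287)] = 2.)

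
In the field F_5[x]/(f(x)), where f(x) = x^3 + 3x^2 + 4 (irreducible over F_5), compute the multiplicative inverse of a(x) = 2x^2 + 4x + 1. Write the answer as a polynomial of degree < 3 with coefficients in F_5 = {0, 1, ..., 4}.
a(x)^(-1) ≡ 2x + 2 (mod f(x))

Since f is irreducible over F_5, F_5[x]/(f) is a field and a(x) ≠ 0 has an inverse. Apply the extended Euclidean algorithm to f(x) and a(x) in F_5[x]: f(x) = (3x + 3)·a(x) + (1). The last nonzero remainder is the constant 1 = gcd(f, a) in F_5. Back-substituting through the division chain expresses 1 = s(x)·a(x) + t(x)·f(x) with s(x) ≡ 2x + 2 (mod f), so a(x)^(-1) ≡ s(x) = 2x + 2 (mod f). Check: (2x^2 + 4x + 1)·(2x + 2) = 4x^3 + 2x^2 + 2 ≡ 1 (mod x^3 + 3x^2 + 4).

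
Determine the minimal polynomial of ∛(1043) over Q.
m_α(x) = x^3 - 1043

α satisfies α^3 = 1043, so x^3 - 1043 annihilates α. By the rational root test, a rational root p/q (in lowest terms) of x^3 - 1043 would satisfy p^3 = 1043 q^3, forcing q = 1 and p^3 = 1043; but 1043 is not a perfect cube, contradiction. A monic cubic over Q with no rational root is irreducible (any nontrivial factorization would include a linear factor). Hence x^3 - 1043 is the minimal polynomial of α, and in particular [Q(α):Q] = 3.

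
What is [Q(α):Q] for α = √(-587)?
[Q(α):Q] = 2

[Q(α):Q] equals the degree of the minimal polynomial of α. Here α^2 = -587 and x^2 + 587 is irreducible (d = -587 is squarefree, ≠ 1, hence not a square), so deg(m_α) = 2. Thus [Q(α):Q] = 2.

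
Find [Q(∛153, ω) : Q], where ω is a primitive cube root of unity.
[Q(∛153, ω) : Q] = 6

[Q(∛153):Q] = 3 (min poly x^3 - 153, irreducible since 153 is not a perfect cube). [Q(ω):Q] = 2 (min poly x^2 + x + 1). Since Q(∛153) ⊂ R and ω ∉ R, we have ω ∉ Q(∛153), so x^2 + x + 1 remains irreducible over Q(∛153) and [Q(∛153, ω) : Q(∛153)] = 2. By the tower law, [Q(∛153, ω) : Q] = 3 · 2 = 6. (In fact Q(∛153, ω) is the splitting field of x^3 - 153 over Q.)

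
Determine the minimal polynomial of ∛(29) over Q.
m_α(x) = x^3 - 29

α satisfies α^3 = 29, so x^3 - 29 annihilates α. By the rational root test, a rational root p/q (in lowest terms) of x^3 - 29 would satisfy p^3 = 29 q^3, forcing q = 1 and p^3 = 29; but 29 is not a perfect cube, contradiction. A monic cubic over Q with no rational root is irreducible (any nontrivial factorization would include a linear factor). Hence x^3 - 29 is the minimal polynomial of α, and in particular [Q(α):Q] = 3.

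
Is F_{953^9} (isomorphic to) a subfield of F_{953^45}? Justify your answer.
Yes: F_{953^9} is a subfield of F_{953^45}

F_{p^m} embeds in F_{p^n} iff m | n (since F_{p^n} is the splitting field of x^(p^n) - x, and F_{p^m} ⊂ F_{p^n} forces p^n to be a power of p^m, i.e. m | n; conversely if m | n then every root of x^(p^m) - x is a root of x^(p^n) - x). Here 9 | 45 (since 45 = 5·9), so F_{953^9} is a subfield of F_{953^45}, and [F_{953^45} : F_{953^9}] = 45/9 = 5.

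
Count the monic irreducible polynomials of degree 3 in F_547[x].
There are 54555592 monic irreducible polynomials of degree 3 over F_547

Each element of F_{547^3} that lies in no proper subfield is a root of exactly one monic irreducible of degree 3 over F_547, and each such polynomial has 3 distinct roots in F_{547^3}. By Möbius inversion the count is N_547(3) = (1/3) Σ_{d|3} μ(3/d) · 547^d = (1/3)(μ(3)·547^1 + μ(1)·547^3) = 163666776/3 = 54555592.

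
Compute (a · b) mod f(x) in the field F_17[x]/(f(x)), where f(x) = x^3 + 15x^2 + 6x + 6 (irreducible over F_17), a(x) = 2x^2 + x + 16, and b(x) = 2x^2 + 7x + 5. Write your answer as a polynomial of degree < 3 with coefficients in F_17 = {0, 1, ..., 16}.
a · b ≡ 5x^2 + 4 (mod f(x))

Multiply in F_17[x]: a(x)·b(x) = (2x^2 + x + 16)·(2x^2 + 7x + 5) = 4x^4 + 16x^3 + 15x^2 + 15x + 12. This has degree ≥ 3, so divide by f(x) over F_17: 4x^4 + 16x^3 + 15x^2 + 15x + 12 = (4x + 7)·(x^3 + 15x^2 + 6x + 6) + (5x^2 + 4). Hence a·b ≡ 5x^2 + 4 (mod f). (F_17[x]/(f) is a field with 17^3 = 4913 elements since f is irreducible of degree 3.)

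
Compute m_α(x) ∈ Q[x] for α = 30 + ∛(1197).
m_α(x) = x^3 - 90x^2 + 2700x - 28197

Set β = α - 30 = ∛(1197), so β^3 = 1197. Then (α - 30)^3 - 1197 = 0, i.e. α is a root of g(x) = (x - 30)^3 - 1197 = x^3 - 90x^2 + 2700x - 28197. Since g(x) = h(x - 30) where h(x) = x^3 - 1197, and h is irreducible over Q (because 1197 is not a perfect cube, so h has no rational root, and a monic cubic with no rational root is irreducible), g is also irreducible (irreducibility is preserved under the substitution x → x - 30). Hence m_α(x) = x^3 - 90x^2 + 2700x - 28197.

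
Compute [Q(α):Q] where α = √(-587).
[Q(α):Q] = 2

[Q(α):Q] equals the degree of the minimal polynomial of α. Here α^2 = -587 and x^2 + 587 is irreducible (d = -587 is squarefree, ≠ 1, hence not a square), so deg(m_α) = 2. Thus [Q(α):Q] = 2.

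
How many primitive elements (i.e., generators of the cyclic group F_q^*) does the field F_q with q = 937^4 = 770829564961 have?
There are φ(770829564960) = 160207331328 primitive elements

F_q^* is cyclic of order q - 1 = 770829564960. A cyclic group of order m has exactly φ(m) generators. Here m = 770829564960 = 2^5 · 3^2 · 5 · 7 · 13 · 67 · 87797, so the number of primitive elements is φ(770829564960) = 160207331328.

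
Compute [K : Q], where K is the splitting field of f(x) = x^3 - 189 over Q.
[K : Q] = 6

The roots of x^3 - 189 are ∛189, ω∛189, ω^2∛189 where ω = e^(2πi/3) is a primitive cube root of unity, so K = Q(∛189, ω). Now [Q(∛189):Q] = 3 (since 189 is not a perfect cube, x^3 - 189 is irreducible) and [Q(ω):Q] = 2. Both 2 and 3 divide [K:Q], and [K:Q] ≤ 3·2 = 6, so [K:Q] = 6. (Equivalently: Q(∛189) ⊂ R but ω ∉ R, so [K : Q(∛189)] = 2.)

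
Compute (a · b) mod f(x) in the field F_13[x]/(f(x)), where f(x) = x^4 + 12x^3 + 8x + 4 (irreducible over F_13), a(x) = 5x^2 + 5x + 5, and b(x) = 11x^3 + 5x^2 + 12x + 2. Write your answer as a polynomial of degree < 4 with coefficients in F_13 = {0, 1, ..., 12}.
a · b ≡ 2x^3 + 6x^2 + 5x + 3 (mod f(x))

Multiply in F_13[x]: a(x)·b(x) = (5x^2 + 5x + 5)·(11x^3 + 5x^2 + 12x + 2) = 3x^5 + 2x^4 + 10x^3 + 4x^2 + 5x + 10. This has degree ≥ 4, so divide by f(x) over F_13: 3x^5 + 2x^4 + 10x^3 + 4x^2 + 5x + 10 = (3x + 5)·(x^4 + 12x^3 + 8x + 4) + (2x^3 + 6x^2 + 5x + 3). Hence a·b ≡ 2x^3 + 6x^2 + 5x + 3 (mod f). (F_13[x]/(f) is a field with 13^4 = 28561 elements since f is irreducible of degree 4.)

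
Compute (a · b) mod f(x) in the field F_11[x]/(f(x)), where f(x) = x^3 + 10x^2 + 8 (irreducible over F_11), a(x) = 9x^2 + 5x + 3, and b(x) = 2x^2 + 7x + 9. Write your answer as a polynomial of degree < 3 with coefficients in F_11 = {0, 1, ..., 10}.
a · b ≡ 4x^2 + 10x + 3 (mod f(x))

Multiply in F_11[x]: a(x)·b(x) = (9x^2 + 5x + 3)·(2x^2 + 7x + 9) = 7x^4 + 7x^3 + x^2 + 5. This has degree ≥ 3, so divide by f(x) over F_11: 7x^4 + 7x^3 + x^2 + 5 = (7x + 3)·(x^3 + 10x^2 + 8) + (4x^2 + 10x + 3). Hence a·b ≡ 4x^2 + 10x + 3 (mod f). (F_11[x]/(f) is a field with 11^3 = 1331 elements since f is irreducible of degree 3.)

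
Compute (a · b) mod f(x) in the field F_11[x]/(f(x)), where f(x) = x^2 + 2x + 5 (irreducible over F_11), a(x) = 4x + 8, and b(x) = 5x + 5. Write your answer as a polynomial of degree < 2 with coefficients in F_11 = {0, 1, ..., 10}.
a · b ≡ 9x + 6 (mod f(x))

Multiply in F_11[x]: a(x)·b(x) = (4x + 8)·(5x + 5) = 9x^2 + 5x + 7. This has degree ≥ 2, so divide by f(x) over F_11: 9x^2 + 5x + 7 = (9)·(x^2 + 2x + 5) + (9x + 6). Hence a·b ≡ 9x + 6 (mod f). (F_11[x]/(f) is a field with 11^2 = 121 elements since f is irreducible of degree 2.)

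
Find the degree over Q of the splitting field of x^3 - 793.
[K : Q] = 6

The roots of x^3 - 793 are ∛793, ω∛793, ω^2∛793 where ω = e^(2πi/3) is a primitive cube root of unity, so K = Q(∛793, ω). Now [Q(∛793):Q] = 3 (since 793 is not a perfect cube, x^3 - 793 is irreducible) and [Q(ω):Q] = 2. Both 2 and 3 divide [K:Q], and [K:Q] ≤ 3·2 = 6, so [K:Q] = 6. (Equivalently: Q(∛793) ⊂ R but ω ∉ R, so [K : Q(∛793)] = 2.)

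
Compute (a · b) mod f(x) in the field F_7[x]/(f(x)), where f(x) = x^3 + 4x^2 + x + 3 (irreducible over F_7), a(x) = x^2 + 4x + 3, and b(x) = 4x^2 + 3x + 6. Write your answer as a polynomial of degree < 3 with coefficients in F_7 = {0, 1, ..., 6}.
a · b ≡ 4x + 2 (mod f(x))

Multiply in F_7[x]: a(x)·b(x) = (x^2 + 4x + 3)·(4x^2 + 3x + 6) = 4x^4 + 5x^3 + 2x^2 + 5x + 4. This has degree ≥ 3, so divide by f(x) over F_7: 4x^4 + 5x^3 + 2x^2 + 5x + 4 = (4x + 3)·(x^3 + 4x^2 + x + 3) + (4x + 2). Hence a·b ≡ 4x + 2 (mod f). (F_7[x]/(f) is a field with 7^3 = 343 elements since f is irreducible of degree 3.)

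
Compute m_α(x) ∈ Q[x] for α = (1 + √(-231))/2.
m_α(x) = x^2 - x + 58

From 2α - 1 = √(-231), squaring gives (2α - 1)^2 = -231, i.e. 4α^2 - 4α + 1 = -231, so α^2 - α + (1 + 231)/4 = 0. Since -231 ≡ 1 (mod 4), (1 + 231)/4 = 58 ∈ Z. The polynomial x^2 - x + 58 has discriminant 1 - 4·(58) = -231, which is not a perfect square in Q (d = -231 is squarefree and ≠ 1), so x^2 - x + 58 is irreducible over Q. It is the minimal polynomial of α.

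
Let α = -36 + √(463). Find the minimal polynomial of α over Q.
m_α(x) = x^2 + 72x + 833

From α + 36 = √(463), squaring gives (α + 36)^2 = 463, i.e. α^2 + 72α + 1296 = 463, so α^2 + 72α + 833 = 0. The discriminant of x^2 + 72x + 833 is (72)^2 - 4·(833) = 5184 - 3332 = 1852, and 4·(463) is not a perfect square in Q since 463 is squarefree and ≠ 1. Hence x^2 + 72x + 833 is irreducible over Q and is the minimal polynomial of α.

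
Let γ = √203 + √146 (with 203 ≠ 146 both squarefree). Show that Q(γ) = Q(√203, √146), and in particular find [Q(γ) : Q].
[Q(γ) : Q] = 4 (equivalently, Q(γ) = Q(√203, √146))

Obviously Q(γ) ⊆ Q(√203, √146), and [Q(√203, √146):Q] = 4 (since 203, 146 are distinct squarefree integers > 1 with 29638 not a perfect square). To show equality we compute the minimal polynomial of γ. From γ = √203 + √146: γ^2 = 203 + 2√(29638) + 146 = 349 + 2√(29638), so γ^2 - 349 = 2√(29638); squaring, (γ^2 - 349)^2 = 4·29638, i.e. γ^4 - 698γ^2 + 121801 - 118552 = 0, i.e. γ^4 - 698γ^2 + 3249 = 0. So γ is a root of x^4 - 698x^2 + 3249. This polynomial is irreducible over Q: it has no rational root (each ±√203 ± √146 is irrational), and any factorization into two quadratics over Q would force √(29638) ∈ Q (pairing opposite roots) or √203, √146 ∈ Q (other pairings), all impossible. Hence [Q(γ):Q] = 4 = [Q(√203, √146):Q], so Q(γ) = Q(√203, √146).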